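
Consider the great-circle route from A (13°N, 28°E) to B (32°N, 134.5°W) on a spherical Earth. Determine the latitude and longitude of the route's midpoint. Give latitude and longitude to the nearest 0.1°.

Write both endpoints as unit vectors p₁, p₂ with components (cos φ cos λ, cos φ sin λ, sin φ).
The central angle between the endpoints is δ = arccos(p₁·p₂) ≈ 2.303 rad (132.0°).
Interpolate at f = 1/2 with slerp weights a = sin((1−f)δ)/sin δ ≈ 1.229, b = sin(fδ)/sin δ ≈ 1.229.
p = a·p₁ + b·p₂ ≈ (0.327, -0.181, 0.928); φ = arcsin(p_z) ≈ 68.06°, λ = atan2(p_y, p_x) ≈ -29.01°.

≈ (68.1°N, 29.0°W)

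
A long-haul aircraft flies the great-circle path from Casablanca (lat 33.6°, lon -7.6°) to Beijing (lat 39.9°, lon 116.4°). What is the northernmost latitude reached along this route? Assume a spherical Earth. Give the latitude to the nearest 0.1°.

≈ 58.0°

The great circle lies in the plane with unit normal n̂ = (p₁ × p₂)/|p₁ × p₂|.
Here n̂_z ≈ +0.530; the vertex latitude is φ_max = arccos|n̂_z| ≈ 58.0°.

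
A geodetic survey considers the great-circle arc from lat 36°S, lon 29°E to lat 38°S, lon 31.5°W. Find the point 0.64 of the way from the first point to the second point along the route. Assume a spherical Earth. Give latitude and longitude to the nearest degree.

≈ lat 41°S, lon 10°W

The haversine formula gives a central angle δ ≈ 0.829 rad (47.5°) between the endpoints.
Interpolate at f = 0.64 with slerp weights a = sin((1−f)δ)/sin δ ≈ 0.399, b = sin(fδ)/sin δ ≈ 0.686.
p = a·p₁ + b·p₂ ≈ (0.743, -0.126, -0.657); φ = arcsin(p_z) ≈ -41.07°, λ = atan2(p_y, p_x) ≈ -9.63°.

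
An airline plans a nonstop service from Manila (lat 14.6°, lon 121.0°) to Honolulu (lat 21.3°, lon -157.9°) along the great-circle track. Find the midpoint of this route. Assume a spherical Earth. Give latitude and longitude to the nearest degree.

≈ lat 23°, lon 161°

The haversine formula gives a central angle δ ≈ 1.338 rad (76.6°) between the endpoints.
Interpolate at f = 1/2 with slerp weights a = sin((1−f)δ)/sin δ ≈ 0.637, b = sin(fδ)/sin δ ≈ 0.637.
p = a·p₁ + b·p₂ ≈ (-0.868, 0.305, 0.392); φ = arcsin(p_z) ≈ 23.09°, λ = atan2(p_y, p_x) ≈ 160.62°.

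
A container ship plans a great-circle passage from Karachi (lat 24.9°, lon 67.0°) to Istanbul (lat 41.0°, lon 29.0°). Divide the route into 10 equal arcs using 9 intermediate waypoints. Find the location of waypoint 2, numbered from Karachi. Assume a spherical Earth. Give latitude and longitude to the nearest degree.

Convert each endpoint to a unit vector on the sphere (x = cos φ cos λ, y = cos φ sin λ, z = sin φ).
The central angle between the endpoints is δ = arccos(p₁·p₂) ≈ 0.617 rad (35.3°).
Interpolate at f = 2/10 with slerp weights a = sin((1−f)δ)/sin δ ≈ 0.819, b = sin(fδ)/sin δ ≈ 0.213.
p = a·p₁ + b·p₂ ≈ (0.431, 0.762, 0.484); φ = arcsin(p_z) ≈ 28.97°, λ = atan2(p_y, p_x) ≈ 60.51°.

≈ lat 29°, lon 61°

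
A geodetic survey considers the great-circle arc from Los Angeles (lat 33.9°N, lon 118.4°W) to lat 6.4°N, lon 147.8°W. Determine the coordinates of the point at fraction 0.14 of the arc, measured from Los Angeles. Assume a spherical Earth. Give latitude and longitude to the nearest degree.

Convert each endpoint to a unit vector on the sphere (x = cos φ cos λ, y = cos φ sin λ, z = sin φ).
The central angle between the endpoints is δ = arccos(p₁·p₂) ≈ 0.675 rad (38.7°).
Interpolate at f = 0.14 with slerp weights a = sin((1−f)δ)/sin δ ≈ 0.878, b = sin(fδ)/sin δ ≈ 0.151.
p = a·p₁ + b·p₂ ≈ (-0.473, -0.721, 0.506); φ = arcsin(p_z) ≈ 30.42°, λ = atan2(p_y, p_x) ≈ -123.30°.

≈ lat 30°N, lon 123°W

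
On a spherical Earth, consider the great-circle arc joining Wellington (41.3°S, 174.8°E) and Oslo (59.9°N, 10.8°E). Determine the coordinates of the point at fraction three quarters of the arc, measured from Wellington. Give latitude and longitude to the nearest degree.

≈ 68°N, 111°E

Convert each endpoint to a unit vector on the sphere (x = cos φ cos λ, y = cos φ sin λ, z = sin φ).
The central angle between the endpoints is δ = arccos(p₁·p₂) ≈ 2.774 rad (158.9°).
Interpolate at f = 3/4 with slerp weights a = sin((1−f)δ)/sin δ ≈ 1.778, b = sin(fδ)/sin δ ≈ 2.429.
p = a·p₁ + b·p₂ ≈ (-0.134, 0.349, 0.927); φ = arcsin(p_z) ≈ 68.03°, λ = atan2(p_y, p_x) ≈ 111.01°.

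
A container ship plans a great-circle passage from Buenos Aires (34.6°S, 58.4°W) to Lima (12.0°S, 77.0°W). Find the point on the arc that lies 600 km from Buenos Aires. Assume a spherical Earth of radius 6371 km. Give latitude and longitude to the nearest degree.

Write both endpoints as unit vectors p₁, p₂ with components (cos φ cos λ, cos φ sin λ, sin φ).
The central angle between the endpoints is δ = arccos(p₁·p₂) ≈ 0.492 rad (28.2°). The total great-circle distance is δ·R ≈ 0.492 × 6371 ≈ 3138 km, so the target fraction is f = 600/3138 ≈ 0.191.
Interpolate at f ≈ 0.191 with slerp weights a = sin((1−f)δ)/sin δ ≈ 0.820, b = sin(fδ)/sin δ ≈ 0.199.
p = a·p₁ + b·p₂ ≈ (0.398, -0.765, -0.507); φ = arcsin(p_z) ≈ -30.48°, λ = atan2(p_y, p_x) ≈ -62.53°.

≈ 30°S, 63°W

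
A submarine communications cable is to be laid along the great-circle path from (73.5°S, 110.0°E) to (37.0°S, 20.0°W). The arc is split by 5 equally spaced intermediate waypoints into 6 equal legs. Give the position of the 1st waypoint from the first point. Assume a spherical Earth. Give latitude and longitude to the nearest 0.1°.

Convert each endpoint to a unit vector on the sphere (x = cos φ cos λ, y = cos φ sin λ, z = sin φ).
The central angle between the endpoints is δ = arccos(p₁·p₂) ≈ 1.125 rad (64.5°).
Interpolate at f = 1/6 with slerp weights a = sin((1−f)δ)/sin δ ≈ 0.893, b = sin(fδ)/sin δ ≈ 0.207.
p = a·p₁ + b·p₂ ≈ (0.068, 0.182, -0.981); φ = arcsin(p_z) ≈ -78.79°, λ = atan2(p_y, p_x) ≈ 69.44°.

≈ (78.8°S, 69.4°E)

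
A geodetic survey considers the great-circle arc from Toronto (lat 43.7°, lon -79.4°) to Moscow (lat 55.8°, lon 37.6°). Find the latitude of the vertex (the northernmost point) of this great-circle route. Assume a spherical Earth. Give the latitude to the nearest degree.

The great circle lies in the plane with unit normal n̂ = (p₁ × p₂)/|p₁ × p₂|.
Here n̂_z ≈ +0.393; the vertex latitude is φ_max = arccos|n̂_z| ≈ 66.9°.
Check via Clairaut: cos φ_max = |cos φ₁| · sin C = cos(43.7°)·sin(32.9°) ≈ 0.393, again giving ≈ 66.9°.

≈ 67°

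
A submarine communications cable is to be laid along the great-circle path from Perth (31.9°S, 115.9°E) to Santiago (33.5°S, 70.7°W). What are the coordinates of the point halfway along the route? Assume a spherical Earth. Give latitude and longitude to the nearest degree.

Write both endpoints as unit vectors p₁, p₂ with components (cos φ cos λ, cos φ sin λ, sin φ).
The central angle between the endpoints is δ = arccos(p₁·p₂) ≈ 1.995 rad (114.3°).
Interpolate at f = 1/2 with slerp weights a = sin((1−f)δ)/sin δ ≈ 0.922, b = sin(fδ)/sin δ ≈ 0.922.
p = a·p₁ + b·p₂ ≈ (-0.088, -0.021, -0.996); φ = arcsin(p_z) ≈ -84.82°, λ = atan2(p_y, p_x) ≈ -166.24°.

≈ 85°S, 166°W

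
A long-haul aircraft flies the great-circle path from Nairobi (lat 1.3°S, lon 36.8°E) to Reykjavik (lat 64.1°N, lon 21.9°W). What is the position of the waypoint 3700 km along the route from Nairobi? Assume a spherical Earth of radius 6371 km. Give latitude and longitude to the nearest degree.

≈ lat 29°N, lon 23°E

Convert each endpoint to a unit vector on the sphere (x = cos φ cos λ, y = cos φ sin λ, z = sin φ).
The central angle between the endpoints is δ = arccos(p₁·p₂) ≈ 1.363 rad (78.1°). The total great-circle distance is δ·R ≈ 1.363 × 6371 ≈ 8683 km, so the target fraction is f = 3700/8683 ≈ 0.426.
Interpolate at f ≈ 0.426 with slerp weights a = sin((1−f)δ)/sin δ ≈ 0.720, b = sin(fδ)/sin δ ≈ 0.561.
p = a·p₁ + b·p₂ ≈ (0.804, 0.340, 0.488); φ = arcsin(p_z) ≈ 29.21°, λ = atan2(p_y, p_x) ≈ 22.93°.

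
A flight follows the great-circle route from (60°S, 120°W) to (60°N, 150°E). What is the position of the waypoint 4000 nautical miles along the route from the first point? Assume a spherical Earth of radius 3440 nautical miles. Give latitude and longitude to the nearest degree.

Write both endpoints as unit vectors p₁, p₂ with components (cos φ cos λ, cos φ sin λ, sin φ).
The central angle between the endpoints is δ = arccos(p₁·p₂) ≈ 2.419 rad (138.6°). The total great-circle distance is δ·R ≈ 2.419 × 3440 ≈ 8321 nmi, so the target fraction is f = 4000/8321 ≈ 0.481.
Interpolate at f ≈ 0.481 with slerp weights a = sin((1−f)δ)/sin δ ≈ 1.438, b = sin(fδ)/sin δ ≈ 1.388.
p = a·p₁ + b·p₂ ≈ (-0.960, -0.276, -0.043); φ = arcsin(p_z) ≈ -2.47°, λ = atan2(p_y, p_x) ≈ -163.99°.

≈ (2°S, 164°W)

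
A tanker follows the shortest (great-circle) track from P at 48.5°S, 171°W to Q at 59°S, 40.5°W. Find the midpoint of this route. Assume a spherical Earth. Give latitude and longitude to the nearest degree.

Write both endpoints as unit vectors p₁, p₂ with components (cos φ cos λ, cos φ sin λ, sin φ).
The central angle between the endpoints is δ = arccos(p₁·p₂) ≈ 1.137 rad (65.1°).
Interpolate at f = 1/2 with slerp weights a = sin((1−f)δ)/sin δ ≈ 0.593, b = sin(fδ)/sin δ ≈ 0.593.
p = a·p₁ + b·p₂ ≈ (-0.156, -0.260, -0.953); φ = arcsin(p_z) ≈ -72.35°, λ = atan2(p_y, p_x) ≈ -120.96°.

≈ 72°S, 121°W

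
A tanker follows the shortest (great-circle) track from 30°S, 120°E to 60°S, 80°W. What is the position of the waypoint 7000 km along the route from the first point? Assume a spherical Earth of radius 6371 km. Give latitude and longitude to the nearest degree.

Write both endpoints as unit vectors p₁, p₂ with components (cos φ cos λ, cos φ sin λ, sin φ).
The central angle between the endpoints is δ = arccos(p₁·p₂) ≈ 1.545 rad (88.5°). The total great-circle distance is δ·R ≈ 1.545 × 6371 ≈ 9841 km, so the target fraction is f = 7000/9841 ≈ 0.711.
Interpolate at f ≈ 0.711 with slerp weights a = sin((1−f)δ)/sin δ ≈ 0.431, b = sin(fδ)/sin δ ≈ 0.891.
p = a·p₁ + b·p₂ ≈ (-0.109, -0.115, -0.987); φ = arcsin(p_z) ≈ -80.86°, λ = atan2(p_y, p_x) ≈ -133.56°.

≈ 81°S, 134°W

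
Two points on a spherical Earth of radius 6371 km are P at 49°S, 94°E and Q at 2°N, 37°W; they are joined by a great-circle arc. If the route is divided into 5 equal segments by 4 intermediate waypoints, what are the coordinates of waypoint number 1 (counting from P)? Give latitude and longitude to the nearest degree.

≈ 56°S, 57°E

Convert each endpoint to a unit vector on the sphere (x = cos φ cos λ, y = cos φ sin λ, z = sin φ).
The central angle between the endpoints is δ = arccos(p₁·p₂) ≈ 2.045 rad (117.2°).
Interpolate at f = 1/5 with slerp weights a = sin((1−f)δ)/sin δ ≈ 1.122, b = sin(fδ)/sin δ ≈ 0.447.
p = a·p₁ + b·p₂ ≈ (0.305, 0.465, -0.831); φ = arcsin(p_z) ≈ -56.19°, λ = atan2(p_y, p_x) ≈ 56.72°.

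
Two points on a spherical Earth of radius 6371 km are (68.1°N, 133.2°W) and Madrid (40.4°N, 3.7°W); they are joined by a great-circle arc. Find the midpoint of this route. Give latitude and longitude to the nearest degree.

≈ (69°N, 32°W)

The haversine formula gives a central angle δ ≈ 1.137 rad (65.1°) between the endpoints.
Interpolate at f = 1/2 with slerp weights a = sin((1−f)δ)/sin δ ≈ 0.593, b = sin(fδ)/sin δ ≈ 0.593.
p = a·p₁ + b·p₂ ≈ (0.299, -0.190, 0.935); φ = arcsin(p_z) ≈ 69.22°, λ = atan2(p_y, p_x) ≈ -32.46°.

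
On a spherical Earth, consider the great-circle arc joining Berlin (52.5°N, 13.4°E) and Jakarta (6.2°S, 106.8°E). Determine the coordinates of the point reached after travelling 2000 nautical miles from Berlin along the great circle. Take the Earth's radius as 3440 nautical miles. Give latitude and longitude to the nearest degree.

Write both endpoints as unit vectors p₁, p₂ with components (cos φ cos λ, cos φ sin λ, sin φ).
The central angle between the endpoints is δ = arccos(p₁·p₂) ≈ 1.693 rad (97.0°). The total great-circle distance is δ·R ≈ 1.693 × 3440 ≈ 5823 nmi, so the target fraction is f = 2000/5823 ≈ 0.343.
Interpolate at f ≈ 0.343 with slerp weights a = sin((1−f)δ)/sin δ ≈ 0.903, b = sin(fδ)/sin δ ≈ 0.553.
p = a·p₁ + b·p₂ ≈ (0.376, 0.654, 0.657); φ = arcsin(p_z) ≈ 41.04°, λ = atan2(p_y, p_x) ≈ 60.12°.

≈ 41°N, 60°E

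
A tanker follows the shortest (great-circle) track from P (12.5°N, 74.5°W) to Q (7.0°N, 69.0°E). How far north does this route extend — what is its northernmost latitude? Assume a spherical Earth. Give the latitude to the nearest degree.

≈ 29°N

The great circle lies in the plane with unit normal n̂ = (p₁ × p₂)/|p₁ × p₂|.
Here n̂_z ≈ +0.875; the vertex latitude is φ_max = arccos|n̂_z| ≈ 28.9°.
Check via Clairaut: cos φ_max = |cos φ₁| · sin C = cos(12.5°)·sin(63.7°) ≈ 0.875, again giving ≈ 28.9°.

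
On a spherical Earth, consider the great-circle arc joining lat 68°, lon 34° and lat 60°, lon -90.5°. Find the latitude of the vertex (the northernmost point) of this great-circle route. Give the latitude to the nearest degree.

≈ 78°

The great circle lies in the plane with unit normal n̂ = (p₁ × p₂)/|p₁ × p₂|.
Here n̂_z ≈ -0.215; the vertex latitude is φ_max = arccos|n̂_z| ≈ 77.6°.
Check via Clairaut: cos φ_max = |cos φ₁| · sin C = cos(68.0°)·sin(35.1°) ≈ 0.215, again giving ≈ 77.6°.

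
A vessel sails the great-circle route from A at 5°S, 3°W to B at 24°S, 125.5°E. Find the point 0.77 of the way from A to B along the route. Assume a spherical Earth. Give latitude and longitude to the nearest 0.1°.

≈ 31.8°S, 94.9°E

Write both endpoints as unit vectors p₁, p₂ with components (cos φ cos λ, cos φ sin λ, sin φ).
The central angle between the endpoints is δ = arccos(p₁·p₂) ≈ 2.131 rad (122.1°).
Interpolate at f = 0.77 with slerp weights a = sin((1−f)δ)/sin δ ≈ 0.555, b = sin(fδ)/sin δ ≈ 1.177.
p = a·p₁ + b·p₂ ≈ (-0.072, 0.847, -0.527); φ = arcsin(p_z) ≈ -31.82°, λ = atan2(p_y, p_x) ≈ 94.86°.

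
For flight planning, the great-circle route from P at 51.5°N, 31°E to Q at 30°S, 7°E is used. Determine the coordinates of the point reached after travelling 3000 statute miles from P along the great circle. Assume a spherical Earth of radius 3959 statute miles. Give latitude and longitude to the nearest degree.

Write both endpoints as unit vectors p₁, p₂ with components (cos φ cos λ, cos φ sin λ, sin φ).
The central angle between the endpoints is δ = arccos(p₁·p₂) ≈ 1.469 rad (84.2°). The total great-circle distance is δ·R ≈ 1.469 × 3959 ≈ 5817 mi, so the target fraction is f = 3000/5817 ≈ 0.516.
Interpolate at f ≈ 0.516 with slerp weights a = sin((1−f)δ)/sin δ ≈ 0.656, b = sin(fδ)/sin δ ≈ 0.691.
p = a·p₁ + b·p₂ ≈ (0.944, 0.283, 0.168); φ = arcsin(p_z) ≈ 9.69°, λ = atan2(p_y, p_x) ≈ 16.71°.

≈ 10°N, 17°E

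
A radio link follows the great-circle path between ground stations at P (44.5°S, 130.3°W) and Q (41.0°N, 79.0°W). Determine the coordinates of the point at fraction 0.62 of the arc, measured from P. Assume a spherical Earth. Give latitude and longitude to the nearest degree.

≈ (9°N, 99°W)

The haversine formula gives a central angle δ ≈ 1.694 rad (97.1°) between the endpoints.
Interpolate at f = 0.62 with slerp weights a = sin((1−f)δ)/sin δ ≈ 0.605, b = sin(fδ)/sin δ ≈ 0.874.
p = a·p₁ + b·p₂ ≈ (-0.153, -0.977, 0.150); φ = arcsin(p_z) ≈ 8.61°, λ = atan2(p_y, p_x) ≈ -98.91°.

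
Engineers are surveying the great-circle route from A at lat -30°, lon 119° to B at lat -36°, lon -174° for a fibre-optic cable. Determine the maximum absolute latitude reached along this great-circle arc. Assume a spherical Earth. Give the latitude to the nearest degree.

The great circle lies in the plane with unit normal n̂ = (p₁ × p₂)/|p₁ × p₂|.
Here n̂_z ≈ +0.783; the vertex latitude is φ_max = arccos|n̂_z| ≈ 38.4°.
Check via Clairaut: cos φ_max = |cos φ₁| · sin C = cos(30.0°)·sin(115.2°) ≈ 0.783, again giving ≈ 38.4°.

≈ -38°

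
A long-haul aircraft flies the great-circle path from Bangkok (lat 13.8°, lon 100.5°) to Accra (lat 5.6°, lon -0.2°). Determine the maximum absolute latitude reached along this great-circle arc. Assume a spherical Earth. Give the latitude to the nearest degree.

≈ 16°

The great circle lies in the plane with unit normal n̂ = (p₁ × p₂)/|p₁ × p₂|.
Here n̂_z ≈ -0.961; the vertex latitude is φ_max = arccos|n̂_z| ≈ 16.0°.
Check via Clairaut: cos φ_max = |cos φ₁| · sin C = cos(13.8°)·sin(81.9°) ≈ 0.961, again giving ≈ 16.0°.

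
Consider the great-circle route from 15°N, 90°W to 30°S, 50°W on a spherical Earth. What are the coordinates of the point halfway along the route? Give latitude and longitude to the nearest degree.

≈ 8°S, 71°W

From cos δ = sin φ₁ sin φ₂ + cos φ₁ cos φ₂ cos Δλ, the central angle is δ ≈ 1.034 rad (59.2°).
Interpolate at f = 1/2 with slerp weights a = sin((1−f)δ)/sin δ ≈ 0.575, b = sin(fδ)/sin δ ≈ 0.575.
p = a·p₁ + b·p₂ ≈ (0.320, -0.937, -0.139); φ = arcsin(p_z) ≈ -7.97°, λ = atan2(p_y, p_x) ≈ -71.14°.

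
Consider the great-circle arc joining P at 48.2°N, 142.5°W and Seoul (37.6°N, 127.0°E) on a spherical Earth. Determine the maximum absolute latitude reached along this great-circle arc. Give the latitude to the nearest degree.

The great circle lies in the plane with unit normal n̂ = (p₁ × p₂)/|p₁ × p₂|.
Here n̂_z ≈ -0.591; the vertex latitude is φ_max = arccos|n̂_z| ≈ 53.7°.
Check via Clairaut: cos φ_max = |cos φ₁| · sin C = cos(48.2°)·sin(62.5°) ≈ 0.591, again giving ≈ 53.7°.

≈ 54°N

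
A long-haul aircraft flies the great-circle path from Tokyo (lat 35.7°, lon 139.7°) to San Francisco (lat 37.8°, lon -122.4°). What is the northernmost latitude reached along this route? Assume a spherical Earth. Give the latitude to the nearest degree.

≈ 49°

The great circle lies in the plane with unit normal n̂ = (p₁ × p₂)/|p₁ × p₂|.
Here n̂_z ≈ +0.660; the vertex latitude is φ_max = arccos|n̂_z| ≈ 48.7°.
Check via Clairaut: cos φ_max = |cos φ₁| · sin C = cos(35.7°)·sin(54.4°) ≈ 0.660, again giving ≈ 48.7°.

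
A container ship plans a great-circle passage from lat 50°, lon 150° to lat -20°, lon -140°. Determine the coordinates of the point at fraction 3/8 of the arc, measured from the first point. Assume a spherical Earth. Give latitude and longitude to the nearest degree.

≈ lat 27°, lon -175°

Convert each endpoint to a unit vector on the sphere (x = cos φ cos λ, y = cos φ sin λ, z = sin φ).
The central angle between the endpoints is δ = arccos(p₁·p₂) ≈ 1.626 rad (93.2°).
Interpolate at f = 3/8 with slerp weights a = sin((1−f)δ)/sin δ ≈ 0.852, b = sin(fδ)/sin δ ≈ 0.574.
p = a·p₁ + b·p₂ ≈ (-0.887, -0.073, 0.456); φ = arcsin(p_z) ≈ 27.14°, λ = atan2(p_y, p_x) ≈ -175.31°.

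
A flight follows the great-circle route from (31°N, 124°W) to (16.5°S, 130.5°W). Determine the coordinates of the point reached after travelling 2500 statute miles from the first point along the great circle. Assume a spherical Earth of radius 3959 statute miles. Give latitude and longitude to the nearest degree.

Convert each endpoint to a unit vector on the sphere (x = cos φ cos λ, y = cos φ sin λ, z = sin φ).
The central angle between the endpoints is δ = arccos(p₁·p₂) ≈ 0.836 rad (47.9°). The total great-circle distance is δ·R ≈ 0.836 × 3959 ≈ 3310 mi, so the target fraction is f = 2500/3310 ≈ 0.755.
Interpolate at f ≈ 0.755 with slerp weights a = sin((1−f)δ)/sin δ ≈ 0.274, b = sin(fδ)/sin δ ≈ 0.796.
p = a·p₁ + b·p₂ ≈ (-0.627, -0.775, -0.085); φ = arcsin(p_z) ≈ -4.87°, λ = atan2(p_y, p_x) ≈ -128.97°.

≈ (5°S, 129°W)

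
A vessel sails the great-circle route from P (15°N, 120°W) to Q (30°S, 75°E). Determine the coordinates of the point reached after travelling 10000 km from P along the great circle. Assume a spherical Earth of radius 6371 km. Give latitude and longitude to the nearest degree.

Convert each endpoint to a unit vector on the sphere (x = cos φ cos λ, y = cos φ sin λ, z = sin φ).
The central angle between the endpoints is δ = arccos(p₁·p₂) ≈ 2.786 rad (159.6°). The total great-circle distance is δ·R ≈ 2.786 × 6371 ≈ 17749 km, so the target fraction is f = 10000/17749 ≈ 0.563.
Interpolate at f ≈ 0.563 with slerp weights a = sin((1−f)δ)/sin δ ≈ 2.693, b = sin(fδ)/sin δ ≈ 2.872.
p = a·p₁ + b·p₂ ≈ (-0.657, 0.149, -0.739); φ = arcsin(p_z) ≈ -47.64°, λ = atan2(p_y, p_x) ≈ 167.19°.

≈ (48°S, 167°E)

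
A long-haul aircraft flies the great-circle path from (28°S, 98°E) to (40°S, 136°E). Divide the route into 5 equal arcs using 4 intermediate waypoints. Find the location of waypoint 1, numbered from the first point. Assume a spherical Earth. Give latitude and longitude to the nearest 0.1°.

≈ (31.3°S, 104.7°E)

Convert each endpoint to a unit vector on the sphere (x = cos φ cos λ, y = cos φ sin λ, z = sin φ).
The central angle between the endpoints is δ = arccos(p₁·p₂) ≈ 0.583 rad (33.4°).
Interpolate at f = 1/5 with slerp weights a = sin((1−f)δ)/sin δ ≈ 0.817, b = sin(fδ)/sin δ ≈ 0.211.
p = a·p₁ + b·p₂ ≈ (-0.217, 0.827, -0.519); φ = arcsin(p_z) ≈ -31.29°, λ = atan2(p_y, p_x) ≈ 104.70°.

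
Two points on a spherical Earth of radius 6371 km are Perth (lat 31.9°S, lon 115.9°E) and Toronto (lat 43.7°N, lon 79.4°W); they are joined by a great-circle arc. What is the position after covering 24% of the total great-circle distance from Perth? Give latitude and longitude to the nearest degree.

≈ lat 0°N, lon 140°E

From cos δ = sin φ₁ sin φ₂ + cos φ₁ cos φ₂ cos Δλ, the central angle is δ ≈ 2.848 rad (163.2°).
Interpolate at f = 0.24 with slerp weights a = sin((1−f)δ)/sin δ ≈ 2.862, b = sin(fδ)/sin δ ≈ 2.180.
p = a·p₁ + b·p₂ ≈ (-0.771, 0.636, -0.006); φ = arcsin(p_z) ≈ -0.36°, λ = atan2(p_y, p_x) ≈ 140.47°.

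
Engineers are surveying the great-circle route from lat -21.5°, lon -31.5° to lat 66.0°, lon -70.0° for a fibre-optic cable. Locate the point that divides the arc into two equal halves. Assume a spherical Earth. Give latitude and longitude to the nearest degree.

≈ lat 23°, lon -43°

Write both endpoints as unit vectors p₁, p₂ with components (cos φ cos λ, cos φ sin λ, sin φ).
The central angle between the endpoints is δ = arccos(p₁·p₂) ≈ 1.609 rad (92.2°).
Interpolate at f = 1/2 with slerp weights a = sin((1−f)δ)/sin δ ≈ 0.721, b = sin(fδ)/sin δ ≈ 0.721.
p = a·p₁ + b·p₂ ≈ (0.672, -0.626, 0.395); φ = arcsin(p_z) ≈ 23.24°, λ = atan2(p_y, p_x) ≈ -42.96°.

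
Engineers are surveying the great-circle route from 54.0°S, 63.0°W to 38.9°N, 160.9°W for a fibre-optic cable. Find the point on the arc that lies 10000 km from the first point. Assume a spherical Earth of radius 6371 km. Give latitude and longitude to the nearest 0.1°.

Convert each endpoint to a unit vector on the sphere (x = cos φ cos λ, y = cos φ sin λ, z = sin φ).
The central angle between the endpoints is δ = arccos(p₁·p₂) ≈ 2.178 rad (124.8°). The total great-circle distance is δ·R ≈ 2.178 × 6371 ≈ 13879 km, so the target fraction is f = 10000/13879 ≈ 0.721.
Interpolate at f ≈ 0.721 with slerp weights a = sin((1−f)δ)/sin δ ≈ 0.697, b = sin(fδ)/sin δ ≈ 1.218.
p = a·p₁ + b·p₂ ≈ (-0.710, -0.675, 0.201); φ = arcsin(p_z) ≈ 11.62°, λ = atan2(p_y, p_x) ≈ -136.44°.

≈ 11.6°N, 136.4°W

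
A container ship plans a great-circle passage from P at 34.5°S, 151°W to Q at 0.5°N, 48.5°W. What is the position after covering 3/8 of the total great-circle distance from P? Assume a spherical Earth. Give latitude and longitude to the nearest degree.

Write both endpoints as unit vectors p₁, p₂ with components (cos φ cos λ, cos φ sin λ, sin φ).
The central angle between the endpoints is δ = arccos(p₁·p₂) ≈ 1.755 rad (100.6°).
Interpolate at f = 3/8 with slerp weights a = sin((1−f)δ)/sin δ ≈ 0.905, b = sin(fδ)/sin δ ≈ 0.622.
p = a·p₁ + b·p₂ ≈ (-0.240, -0.828, -0.507); φ = arcsin(p_z) ≈ -30.48°, λ = atan2(p_y, p_x) ≈ -106.18°.

≈ 30°S, 106°W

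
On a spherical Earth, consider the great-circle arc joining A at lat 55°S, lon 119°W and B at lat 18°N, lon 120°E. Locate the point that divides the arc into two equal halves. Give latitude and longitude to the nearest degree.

From cos δ = sin φ₁ sin φ₂ + cos φ₁ cos φ₂ cos Δλ, the central angle is δ ≈ 2.134 rad (122.3°).
Interpolate at f = 1/2 with slerp weights a = sin((1−f)δ)/sin δ ≈ 1.036, b = sin(fδ)/sin δ ≈ 1.036.
p = a·p₁ + b·p₂ ≈ (-0.781, 0.334, -0.528); φ = arcsin(p_z) ≈ -31.90°, λ = atan2(p_y, p_x) ≈ 156.87°.

≈ lat 32°S, lon 157°E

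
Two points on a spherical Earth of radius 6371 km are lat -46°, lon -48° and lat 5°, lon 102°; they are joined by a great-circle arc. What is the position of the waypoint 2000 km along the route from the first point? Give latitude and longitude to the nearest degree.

The haversine formula gives a central angle δ ≈ 2.294 rad (131.5°) between the endpoints. The total great-circle distance is δ·R ≈ 2.294 × 6371 ≈ 14617 km, so the target fraction is f = 2000/14617 ≈ 0.137.
Interpolate at f ≈ 0.137 with slerp weights a = sin((1−f)δ)/sin δ ≈ 1.224, b = sin(fδ)/sin δ ≈ 0.412.
p = a·p₁ + b·p₂ ≈ (0.484, -0.230, -0.844); φ = arcsin(p_z) ≈ -57.62°, λ = atan2(p_y, p_x) ≈ -25.47°.

≈ lat -58°, lon -25°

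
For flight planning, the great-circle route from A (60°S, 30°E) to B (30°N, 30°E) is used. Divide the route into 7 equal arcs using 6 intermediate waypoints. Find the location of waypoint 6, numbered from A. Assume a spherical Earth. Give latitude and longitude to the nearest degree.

Convert each endpoint to a unit vector on the sphere (x = cos φ cos λ, y = cos φ sin λ, z = sin φ).
The central angle between the endpoints is δ = arccos(p₁·p₂) ≈ 1.571 rad (90.0°).
Interpolate at f = 6/7 with slerp weights a = sin((1−f)δ)/sin δ ≈ 0.223, b = sin(fδ)/sin δ ≈ 0.975.
p = a·p₁ + b·p₂ ≈ (0.828, 0.478, 0.295); φ = arcsin(p_z) ≈ 17.14°, λ = atan2(p_y, p_x) ≈ 30.00°.

≈ (17°N, 30°E)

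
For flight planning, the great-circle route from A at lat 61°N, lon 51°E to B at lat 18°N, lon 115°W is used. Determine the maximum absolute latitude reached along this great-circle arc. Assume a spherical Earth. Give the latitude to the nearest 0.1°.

≈ 83.5°N

The great circle lies in the plane with unit normal n̂ = (p₁ × p₂)/|p₁ × p₂|.
Here n̂_z ≈ -0.113; the vertex latitude is φ_max = arccos|n̂_z| ≈ 83.5°.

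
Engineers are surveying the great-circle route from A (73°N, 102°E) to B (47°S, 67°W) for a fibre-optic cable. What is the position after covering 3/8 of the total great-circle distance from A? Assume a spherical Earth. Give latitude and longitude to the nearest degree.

Convert each endpoint to a unit vector on the sphere (x = cos φ cos λ, y = cos φ sin λ, z = sin φ).
The central angle between the endpoints is δ = arccos(p₁·p₂) ≈ 2.680 rad (153.5°).
Interpolate at f = 3/8 with slerp weights a = sin((1−f)δ)/sin δ ≈ 2.231, b = sin(fδ)/sin δ ≈ 1.893.
p = a·p₁ + b·p₂ ≈ (0.369, -0.551, 0.749); φ = arcsin(p_z) ≈ 48.49°, λ = atan2(p_y, p_x) ≈ -56.18°.

≈ (48°N, 56°W)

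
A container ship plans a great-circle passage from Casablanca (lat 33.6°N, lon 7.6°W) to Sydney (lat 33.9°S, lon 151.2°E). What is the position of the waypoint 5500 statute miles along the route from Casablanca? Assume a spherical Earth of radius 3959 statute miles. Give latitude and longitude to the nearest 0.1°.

≈ lat 0.1°N, lon 69.9°E

Convert each endpoint to a unit vector on the sphere (x = cos φ cos λ, y = cos φ sin λ, z = sin φ).
The central angle between the endpoints is δ = arccos(p₁·p₂) ≈ 2.834 rad (162.4°). The total great-circle distance is δ·R ≈ 2.834 × 3959 ≈ 11222 mi, so the target fraction is f = 5500/11222 ≈ 0.490.
Interpolate at f ≈ 0.490 with slerp weights a = sin((1−f)δ)/sin δ ≈ 3.281, b = sin(fδ)/sin δ ≈ 3.253.
p = a·p₁ + b·p₂ ≈ (0.343, 0.939, 0.002); φ = arcsin(p_z) ≈ 0.09°, λ = atan2(p_y, p_x) ≈ 69.94°.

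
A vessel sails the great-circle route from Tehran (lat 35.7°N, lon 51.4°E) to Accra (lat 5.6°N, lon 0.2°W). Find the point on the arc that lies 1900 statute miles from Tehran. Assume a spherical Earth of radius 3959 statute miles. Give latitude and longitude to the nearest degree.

≈ lat 23°N, lon 23°E

Convert each endpoint to a unit vector on the sphere (x = cos φ cos λ, y = cos φ sin λ, z = sin φ).
The central angle between the endpoints is δ = arccos(p₁·p₂) ≈ 0.978 rad (56.0°). The total great-circle distance is δ·R ≈ 0.978 × 3959 ≈ 3871 mi, so the target fraction is f = 1900/3871 ≈ 0.491.
Interpolate at f ≈ 0.491 with slerp weights a = sin((1−f)δ)/sin δ ≈ 0.576, b = sin(fδ)/sin δ ≈ 0.557.
p = a·p₁ + b·p₂ ≈ (0.846, 0.363, 0.390); φ = arcsin(p_z) ≈ 22.98°, λ = atan2(p_y, p_x) ≈ 23.25°.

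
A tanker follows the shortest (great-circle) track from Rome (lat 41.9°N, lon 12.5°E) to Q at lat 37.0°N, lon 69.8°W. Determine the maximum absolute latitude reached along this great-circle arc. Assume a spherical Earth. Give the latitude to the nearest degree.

The great circle lies in the plane with unit normal n̂ = (p₁ × p₂)/|p₁ × p₂|.
Here n̂_z ≈ -0.672; the vertex latitude is φ_max = arccos|n̂_z| ≈ 47.8°.
Check via Clairaut: cos φ_max = |cos φ₁| · sin C = cos(41.9°)·sin(64.6°) ≈ 0.672, again giving ≈ 47.8°.

≈ 48°N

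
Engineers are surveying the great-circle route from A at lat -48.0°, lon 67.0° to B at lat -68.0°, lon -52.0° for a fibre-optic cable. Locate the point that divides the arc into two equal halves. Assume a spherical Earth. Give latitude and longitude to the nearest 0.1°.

≈ lat -70.6°, lon 33.1°

Write both endpoints as unit vectors p₁, p₂ with components (cos φ cos λ, cos φ sin λ, sin φ).
The central angle between the endpoints is δ = arccos(p₁·p₂) ≈ 0.967 rad (55.4°).
Interpolate at f = 1/2 with slerp weights a = sin((1−f)δ)/sin δ ≈ 0.565, b = sin(fδ)/sin δ ≈ 0.565.
p = a·p₁ + b·p₂ ≈ (0.278, 0.181, -0.943); φ = arcsin(p_z) ≈ -70.63°, λ = atan2(p_y, p_x) ≈ 33.10°.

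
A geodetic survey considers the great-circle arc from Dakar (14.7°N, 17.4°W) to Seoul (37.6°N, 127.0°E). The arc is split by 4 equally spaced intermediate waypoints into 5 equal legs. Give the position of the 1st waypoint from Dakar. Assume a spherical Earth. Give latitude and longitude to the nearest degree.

≈ 34°N, 3°W

Write both endpoints as unit vectors p₁, p₂ with components (cos φ cos λ, cos φ sin λ, sin φ).
The central angle between the endpoints is δ = arccos(p₁·p₂) ≈ 2.058 rad (117.9°).
Interpolate at f = 1/5 with slerp weights a = sin((1−f)δ)/sin δ ≈ 1.129, b = sin(fδ)/sin δ ≈ 0.453.
p = a·p₁ + b·p₂ ≈ (0.826, -0.040, 0.563); φ = arcsin(p_z) ≈ 34.24°, λ = atan2(p_y, p_x) ≈ -2.77°.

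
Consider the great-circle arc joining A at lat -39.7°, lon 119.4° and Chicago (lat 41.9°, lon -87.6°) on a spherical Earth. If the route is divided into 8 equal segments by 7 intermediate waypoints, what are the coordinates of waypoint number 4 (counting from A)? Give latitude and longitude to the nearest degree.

Convert each endpoint to a unit vector on the sphere (x = cos φ cos λ, y = cos φ sin λ, z = sin φ).
The central angle between the endpoints is δ = arccos(p₁·p₂) ≈ 2.784 rad (159.5°).
Interpolate at f = 4/8 with slerp weights a = sin((1−f)δ)/sin δ ≈ 2.814, b = sin(fδ)/sin δ ≈ 2.814.
p = a·p₁ + b·p₂ ≈ (-0.975, -0.206, 0.082); φ = arcsin(p_z) ≈ 4.69°, λ = atan2(p_y, p_x) ≈ -168.05°.

≈ lat 5°, lon -168°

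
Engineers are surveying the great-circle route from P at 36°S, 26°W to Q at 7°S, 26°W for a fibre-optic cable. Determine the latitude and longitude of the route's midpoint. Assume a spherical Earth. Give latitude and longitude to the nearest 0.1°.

Convert each endpoint to a unit vector on the sphere (x = cos φ cos λ, y = cos φ sin λ, z = sin φ).
The central angle between the endpoints is δ = arccos(p₁·p₂) ≈ 0.506 rad (29.0°).
Interpolate at f = 1/2 with slerp weights a = sin((1−f)δ)/sin δ ≈ 0.516, b = sin(fδ)/sin δ ≈ 0.516.
p = a·p₁ + b·p₂ ≈ (0.836, -0.408, -0.367); φ = arcsin(p_z) ≈ -21.50°, λ = atan2(p_y, p_x) ≈ -26.00°.

≈ 21.5°S, 26.0°W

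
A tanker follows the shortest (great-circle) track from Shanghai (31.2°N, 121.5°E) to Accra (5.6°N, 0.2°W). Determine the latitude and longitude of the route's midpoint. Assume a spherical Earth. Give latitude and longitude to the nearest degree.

≈ 34°N, 53°E

The haversine formula gives a central angle δ ≈ 1.979 rad (113.4°) between the endpoints.
Interpolate at f = 1/2 with slerp weights a = sin((1−f)δ)/sin δ ≈ 0.910, b = sin(fδ)/sin δ ≈ 0.910.
p = a·p₁ + b·p₂ ≈ (0.499, 0.661, 0.560); φ = arcsin(p_z) ≈ 34.09°, λ = atan2(p_y, p_x) ≈ 52.93°.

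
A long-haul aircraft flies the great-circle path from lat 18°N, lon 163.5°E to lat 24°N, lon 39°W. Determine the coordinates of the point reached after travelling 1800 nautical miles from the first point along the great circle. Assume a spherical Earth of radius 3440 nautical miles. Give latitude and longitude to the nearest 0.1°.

≈ lat 43.3°N, lon 177.5°W

Convert each endpoint to a unit vector on the sphere (x = cos φ cos λ, y = cos φ sin λ, z = sin φ).
The central angle between the endpoints is δ = arccos(p₁·p₂) ≈ 2.314 rad (132.6°). The total great-circle distance is δ·R ≈ 2.314 × 3440 ≈ 7962 nmi, so the target fraction is f = 1800/7962 ≈ 0.226.
Interpolate at f ≈ 0.226 with slerp weights a = sin((1−f)δ)/sin δ ≈ 1.326, b = sin(fδ)/sin δ ≈ 0.679.
p = a·p₁ + b·p₂ ≈ (-0.727, -0.032, 0.686); φ = arcsin(p_z) ≈ 43.30°, λ = atan2(p_y, p_x) ≈ -177.46°.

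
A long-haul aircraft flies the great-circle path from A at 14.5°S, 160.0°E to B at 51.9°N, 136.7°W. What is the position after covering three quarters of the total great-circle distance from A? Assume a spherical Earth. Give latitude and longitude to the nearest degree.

The haversine formula gives a central angle δ ≈ 1.499 rad (85.9°) between the endpoints.
Interpolate at f = 3/4 with slerp weights a = sin((1−f)δ)/sin δ ≈ 0.367, b = sin(fδ)/sin δ ≈ 0.904.
p = a·p₁ + b·p₂ ≈ (-0.740, -0.261, 0.620); φ = arcsin(p_z) ≈ 38.30°, λ = atan2(p_y, p_x) ≈ -160.56°.

≈ 38°N, 161°W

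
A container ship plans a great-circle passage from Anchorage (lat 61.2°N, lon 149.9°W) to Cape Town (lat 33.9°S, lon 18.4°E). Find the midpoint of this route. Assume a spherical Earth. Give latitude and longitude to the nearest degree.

≈ lat 41°N, lon 3°E

The haversine formula gives a central angle δ ≈ 2.647 rad (151.7°) between the endpoints.
Interpolate at f = 1/2 with slerp weights a = sin((1−f)δ)/sin δ ≈ 2.044, b = sin(fδ)/sin δ ≈ 2.044.
p = a·p₁ + b·p₂ ≈ (0.758, 0.042, 0.651); φ = arcsin(p_z) ≈ 40.62°, λ = atan2(p_y, p_x) ≈ 3.15°.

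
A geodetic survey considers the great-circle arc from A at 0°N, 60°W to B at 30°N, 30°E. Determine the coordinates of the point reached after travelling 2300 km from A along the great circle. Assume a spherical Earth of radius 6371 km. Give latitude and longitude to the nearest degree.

≈ 10°N, 42°W

Convert each endpoint to a unit vector on the sphere (x = cos φ cos λ, y = cos φ sin λ, z = sin φ).
The central angle between the endpoints is δ = arccos(p₁·p₂) ≈ 1.571 rad (90.0°). The total great-circle distance is δ·R ≈ 1.571 × 6371 ≈ 10008 km, so the target fraction is f = 2300/10008 ≈ 0.230.
Interpolate at f ≈ 0.230 with slerp weights a = sin((1−f)δ)/sin δ ≈ 0.936, b = sin(fδ)/sin δ ≈ 0.353.
p = a·p₁ + b·p₂ ≈ (0.733, -0.657, 0.177); φ = arcsin(p_z) ≈ 10.17°, λ = atan2(p_y, p_x) ≈ -41.89°.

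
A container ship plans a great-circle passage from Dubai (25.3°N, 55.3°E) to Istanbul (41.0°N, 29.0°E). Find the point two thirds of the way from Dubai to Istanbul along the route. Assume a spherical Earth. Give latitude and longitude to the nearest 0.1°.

Convert each endpoint to a unit vector on the sphere (x = cos φ cos λ, y = cos φ sin λ, z = sin φ).
The central angle between the endpoints is δ = arccos(p₁·p₂) ≈ 0.469 rad (26.9°).
Interpolate at f = 2/3 with slerp weights a = sin((1−f)δ)/sin δ ≈ 0.344, b = sin(fδ)/sin δ ≈ 0.681.
p = a·p₁ + b·p₂ ≈ (0.626, 0.505, 0.594); φ = arcsin(p_z) ≈ 36.42°, λ = atan2(p_y, p_x) ≈ 38.87°.

≈ (36.4°N, 38.9°E)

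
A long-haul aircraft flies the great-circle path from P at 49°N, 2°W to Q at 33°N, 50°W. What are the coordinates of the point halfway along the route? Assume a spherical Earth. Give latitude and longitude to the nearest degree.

Write both endpoints as unit vectors p₁, p₂ with components (cos φ cos λ, cos φ sin λ, sin φ).
The central angle between the endpoints is δ = arccos(p₁·p₂) ≈ 0.677 rad (38.8°).
Interpolate at f = 1/2 with slerp weights a = sin((1−f)δ)/sin δ ≈ 0.530, b = sin(fδ)/sin δ ≈ 0.530.
p = a·p₁ + b·p₂ ≈ (0.633, -0.353, 0.689); φ = arcsin(p_z) ≈ 43.54°, λ = atan2(p_y, p_x) ≈ -29.11°.

≈ 44°N, 29°W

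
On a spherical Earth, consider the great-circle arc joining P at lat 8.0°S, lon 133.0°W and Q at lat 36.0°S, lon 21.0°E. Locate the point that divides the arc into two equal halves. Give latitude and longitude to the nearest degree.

≈ lat 59°S, lon 80°W

Convert each endpoint to a unit vector on the sphere (x = cos φ cos λ, y = cos φ sin λ, z = sin φ).
The central angle between the endpoints is δ = arccos(p₁·p₂) ≈ 2.263 rad (129.7°).
Interpolate at f = 1/2 with slerp weights a = sin((1−f)δ)/sin δ ≈ 1.176, b = sin(fδ)/sin δ ≈ 1.176.
p = a·p₁ + b·p₂ ≈ (0.094, -0.511, -0.855); φ = arcsin(p_z) ≈ -58.72°, λ = atan2(p_y, p_x) ≈ -79.57°.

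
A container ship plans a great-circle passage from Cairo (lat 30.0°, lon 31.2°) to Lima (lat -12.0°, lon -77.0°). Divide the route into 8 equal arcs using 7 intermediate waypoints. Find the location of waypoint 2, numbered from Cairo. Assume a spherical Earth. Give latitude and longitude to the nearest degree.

Convert each endpoint to a unit vector on the sphere (x = cos φ cos λ, y = cos φ sin λ, z = sin φ).
The central angle between the endpoints is δ = arccos(p₁·p₂) ≈ 1.948 rad (111.6°).
Interpolate at f = 2/8 with slerp weights a = sin((1−f)δ)/sin δ ≈ 1.069, b = sin(fδ)/sin δ ≈ 0.503.
p = a·p₁ + b·p₂ ≈ (0.903, -0.000, 0.430); φ = arcsin(p_z) ≈ 25.46°, λ = atan2(p_y, p_x) ≈ -0.01°.

≈ lat 25°, lon 0°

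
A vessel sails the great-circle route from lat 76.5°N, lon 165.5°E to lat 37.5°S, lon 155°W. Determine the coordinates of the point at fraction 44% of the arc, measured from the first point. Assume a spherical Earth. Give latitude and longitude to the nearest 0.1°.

Write both endpoints as unit vectors p₁, p₂ with components (cos φ cos λ, cos φ sin λ, sin φ).
The central angle between the endpoints is δ = arccos(p₁·p₂) ≈ 2.036 rad (116.7°).
Interpolate at f = 0.44 with slerp weights a = sin((1−f)δ)/sin δ ≈ 1.017, b = sin(fδ)/sin δ ≈ 0.874.
p = a·p₁ + b·p₂ ≈ (-0.858, -0.234, 0.457); φ = arcsin(p_z) ≈ 27.19°, λ = atan2(p_y, p_x) ≈ -164.78°.

≈ lat 27.2°N, lon 164.8°W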